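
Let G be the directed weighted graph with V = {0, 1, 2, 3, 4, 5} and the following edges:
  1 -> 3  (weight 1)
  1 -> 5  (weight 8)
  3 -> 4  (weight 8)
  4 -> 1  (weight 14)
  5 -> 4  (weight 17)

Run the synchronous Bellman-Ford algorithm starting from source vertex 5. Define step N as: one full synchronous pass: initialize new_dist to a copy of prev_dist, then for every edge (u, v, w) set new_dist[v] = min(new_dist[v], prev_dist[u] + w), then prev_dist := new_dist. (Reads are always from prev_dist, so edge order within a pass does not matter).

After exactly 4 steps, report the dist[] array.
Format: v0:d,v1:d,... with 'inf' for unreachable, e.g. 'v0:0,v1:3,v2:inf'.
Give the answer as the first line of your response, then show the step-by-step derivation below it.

v0:inf,v1:31,v2:inf,v3:32,v4:17,v5:0

step 1: dist = v0:inf,v1:inf,v2:inf,v3:inf,v4:17,v5:0
step 2: dist = v0:inf,v1:31,v2:inf,v3:inf,v4:17,v5:0
step 3: dist = v0:inf,v1:31,v2:inf,v3:32,v4:17,v5:0
step 4: dist = v0:inf,v1:31,v2:inf,v3:32,v4:17,v5:0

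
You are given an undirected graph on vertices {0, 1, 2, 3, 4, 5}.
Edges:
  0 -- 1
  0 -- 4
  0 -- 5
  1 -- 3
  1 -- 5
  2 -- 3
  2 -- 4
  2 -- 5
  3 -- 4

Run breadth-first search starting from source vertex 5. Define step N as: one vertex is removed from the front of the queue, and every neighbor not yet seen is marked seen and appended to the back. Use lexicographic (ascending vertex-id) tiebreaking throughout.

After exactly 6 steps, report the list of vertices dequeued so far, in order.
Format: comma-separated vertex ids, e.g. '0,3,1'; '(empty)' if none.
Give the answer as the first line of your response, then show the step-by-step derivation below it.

5,0,1,2,4,3

step 1: dequeue 5; queue=[0,1,2]; order=5
step 2: dequeue 0; queue=[1,2,4]; order=5,0
step 3: dequeue 1; queue=[2,4,3]; order=5,0,1
step 4: dequeue 2; queue=[4,3]; order=5,0,1,2
step 5: dequeue 4; queue=[3]; order=5,0,1,2,4
step 6: dequeue 3; queue=[(empty)]; order=5,0,1,2,4,3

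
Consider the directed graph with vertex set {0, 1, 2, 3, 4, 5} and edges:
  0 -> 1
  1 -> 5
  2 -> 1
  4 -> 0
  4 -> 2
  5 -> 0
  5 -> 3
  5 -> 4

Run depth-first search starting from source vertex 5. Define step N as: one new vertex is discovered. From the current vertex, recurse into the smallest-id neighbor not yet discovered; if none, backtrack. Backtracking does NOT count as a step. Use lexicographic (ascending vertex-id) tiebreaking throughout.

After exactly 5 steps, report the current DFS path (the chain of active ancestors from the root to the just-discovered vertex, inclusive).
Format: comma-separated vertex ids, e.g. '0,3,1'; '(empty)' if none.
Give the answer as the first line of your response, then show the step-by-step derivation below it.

5,4

step 1: discover 5; path=5; order=5
step 2: discover 0; path=5>0; order=5,0
step 3: discover 1; path=5>0>1; order=5,0,1
step 4: discover 3; path=5>3; order=5,0,1,3
step 5: discover 4; path=5>4; order=5,0,1,3,4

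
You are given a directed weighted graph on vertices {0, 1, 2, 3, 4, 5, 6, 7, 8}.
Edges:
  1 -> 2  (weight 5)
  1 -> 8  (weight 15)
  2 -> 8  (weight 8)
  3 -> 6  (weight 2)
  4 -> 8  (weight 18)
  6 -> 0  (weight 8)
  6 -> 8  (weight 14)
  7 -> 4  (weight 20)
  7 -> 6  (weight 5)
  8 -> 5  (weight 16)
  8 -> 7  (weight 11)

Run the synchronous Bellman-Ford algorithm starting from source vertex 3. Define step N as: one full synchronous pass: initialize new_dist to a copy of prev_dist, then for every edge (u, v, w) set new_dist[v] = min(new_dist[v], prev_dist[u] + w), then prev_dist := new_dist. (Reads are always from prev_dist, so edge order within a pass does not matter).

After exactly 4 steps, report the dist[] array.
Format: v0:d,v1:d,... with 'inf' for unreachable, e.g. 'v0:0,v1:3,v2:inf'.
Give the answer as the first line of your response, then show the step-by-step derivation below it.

v0:10,v1:inf,v2:inf,v3:0,v4:47,v5:32,v6:2,v7:27,v8:16

step 1: dist = v0:inf,v1:inf,v2:inf,v3:0,v4:inf,v5:inf,v6:2,v7:inf,v8:inf
step 2: dist = v0:10,v1:inf,v2:inf,v3:0,v4:inf,v5:inf,v6:2,v7:inf,v8:16
step 3: dist = v0:10,v1:inf,v2:inf,v3:0,v4:inf,v5:32,v6:2,v7:27,v8:16
step 4: dist = v0:10,v1:inf,v2:inf,v3:0,v4:47,v5:32,v6:2,v7:27,v8:16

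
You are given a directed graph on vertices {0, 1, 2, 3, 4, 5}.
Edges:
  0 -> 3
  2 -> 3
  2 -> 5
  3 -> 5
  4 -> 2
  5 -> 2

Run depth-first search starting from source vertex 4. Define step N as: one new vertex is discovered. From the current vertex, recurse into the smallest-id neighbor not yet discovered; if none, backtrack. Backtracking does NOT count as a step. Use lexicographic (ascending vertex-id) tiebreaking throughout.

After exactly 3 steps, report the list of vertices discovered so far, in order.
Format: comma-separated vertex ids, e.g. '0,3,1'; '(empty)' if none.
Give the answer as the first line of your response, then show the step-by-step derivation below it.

4,2,3

step 1: discover 4; path=4; order=4
step 2: discover 2; path=4>2; order=4,2
step 3: discover 3; path=4>2>3; order=4,2,3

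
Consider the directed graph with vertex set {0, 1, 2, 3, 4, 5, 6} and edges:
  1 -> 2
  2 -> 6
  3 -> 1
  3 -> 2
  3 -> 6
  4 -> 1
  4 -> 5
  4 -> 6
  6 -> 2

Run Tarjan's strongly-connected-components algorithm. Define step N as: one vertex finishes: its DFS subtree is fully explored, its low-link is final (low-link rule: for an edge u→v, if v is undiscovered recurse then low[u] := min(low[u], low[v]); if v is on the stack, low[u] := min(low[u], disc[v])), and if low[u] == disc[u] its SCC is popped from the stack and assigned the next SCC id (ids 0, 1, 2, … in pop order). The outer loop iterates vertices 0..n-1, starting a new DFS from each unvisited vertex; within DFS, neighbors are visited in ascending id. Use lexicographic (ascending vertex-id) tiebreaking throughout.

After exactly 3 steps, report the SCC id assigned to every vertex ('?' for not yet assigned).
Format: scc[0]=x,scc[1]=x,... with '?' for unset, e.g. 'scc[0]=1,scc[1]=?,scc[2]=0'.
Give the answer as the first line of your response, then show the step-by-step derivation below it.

scc[0]=0,scc[1]=?,scc[2]=1,scc[3]=?,scc[4]=?,scc[5]=?,scc[6]=1

step 1: low=(low[0]=0,low[1]=?,low[2]=?,low[3]=?,low[4]=?,low[5]=?,low[6]=?); scc=(scc[0]=0,scc[1]=?,scc[2]=?,scc[3]=?,scc[4]=?,scc[5]=?,scc[6]=?)
step 2: low=(low[0]=0,low[1]=1,low[2]=2,low[3]=?,low[4]=?,low[5]=?,low[6]=2); scc=(scc[0]=0,scc[1]=?,scc[2]=?,scc[3]=?,scc[4]=?,scc[5]=?,scc[6]=?)
step 3: low=(low[0]=0,low[1]=1,low[2]=2,low[3]=?,low[4]=?,low[5]=?,low[6]=2); scc=(scc[0]=0,scc[1]=?,scc[2]=1,scc[3]=?,scc[4]=?,scc[5]=?,scc[6]=1)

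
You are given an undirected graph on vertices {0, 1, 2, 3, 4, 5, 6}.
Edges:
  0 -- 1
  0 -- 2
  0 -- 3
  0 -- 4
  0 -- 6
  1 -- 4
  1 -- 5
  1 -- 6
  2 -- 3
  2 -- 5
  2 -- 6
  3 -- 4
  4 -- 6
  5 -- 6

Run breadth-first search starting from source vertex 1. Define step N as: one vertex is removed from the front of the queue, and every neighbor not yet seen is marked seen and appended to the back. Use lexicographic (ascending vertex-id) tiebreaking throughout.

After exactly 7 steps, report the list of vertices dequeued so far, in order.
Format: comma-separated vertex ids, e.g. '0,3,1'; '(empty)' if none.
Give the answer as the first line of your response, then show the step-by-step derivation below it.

1,0,4,5,6,2,3

step 1: dequeue 1; queue=[0,4,5,6]; order=1
step 2: dequeue 0; queue=[4,5,6,2,3]; order=1,0
step 3: dequeue 4; queue=[5,6,2,3]; order=1,0,4
step 4: dequeue 5; queue=[6,2,3]; order=1,0,4,5
step 5: dequeue 6; queue=[2,3]; order=1,0,4,5,6
step 6: dequeue 2; queue=[3]; order=1,0,4,5,6,2
step 7: dequeue 3; queue=[(empty)]; order=1,0,4,5,6,2,3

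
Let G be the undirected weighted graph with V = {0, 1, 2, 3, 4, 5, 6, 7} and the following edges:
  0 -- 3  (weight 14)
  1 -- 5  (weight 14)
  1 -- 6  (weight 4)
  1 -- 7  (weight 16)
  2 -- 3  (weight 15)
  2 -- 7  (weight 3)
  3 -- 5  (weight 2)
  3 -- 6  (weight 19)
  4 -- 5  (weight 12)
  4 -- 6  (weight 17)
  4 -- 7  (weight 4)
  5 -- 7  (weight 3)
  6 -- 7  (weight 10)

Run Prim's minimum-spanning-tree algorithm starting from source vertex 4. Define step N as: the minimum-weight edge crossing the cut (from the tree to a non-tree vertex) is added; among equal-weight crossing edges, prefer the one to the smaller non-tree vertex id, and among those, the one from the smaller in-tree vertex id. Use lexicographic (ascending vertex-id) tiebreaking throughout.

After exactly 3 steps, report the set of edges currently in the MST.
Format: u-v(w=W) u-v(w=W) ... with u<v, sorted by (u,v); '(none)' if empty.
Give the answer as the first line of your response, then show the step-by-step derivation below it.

2-7(w=3) 4-7(w=4) 5-7(w=3)

step 1: add edge 4-7 (w=4); MST = {4-7(w=4)}
step 2: add edge 2-7 (w=3); MST = {2-7(w=3) 4-7(w=4)}
step 3: add edge 5-7 (w=3); MST = {2-7(w=3) 4-7(w=4) 5-7(w=3)}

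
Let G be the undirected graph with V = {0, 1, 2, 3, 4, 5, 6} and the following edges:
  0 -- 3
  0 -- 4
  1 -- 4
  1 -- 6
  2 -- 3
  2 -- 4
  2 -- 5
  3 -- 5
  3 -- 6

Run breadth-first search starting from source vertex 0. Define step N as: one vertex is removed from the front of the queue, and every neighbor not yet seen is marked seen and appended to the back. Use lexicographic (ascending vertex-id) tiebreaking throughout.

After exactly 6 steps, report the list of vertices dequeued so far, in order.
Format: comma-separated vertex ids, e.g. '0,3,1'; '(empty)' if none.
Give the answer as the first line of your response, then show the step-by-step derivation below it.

0,3,4,2,5,6

step 1: dequeue 0; queue=[3,4]; order=0
step 2: dequeue 3; queue=[4,2,5,6]; order=0,3
step 3: dequeue 4; queue=[2,5,6,1]; order=0,3,4
step 4: dequeue 2; queue=[5,6,1]; order=0,3,4,2
step 5: dequeue 5; queue=[6,1]; order=0,3,4,2,5
step 6: dequeue 6; queue=[1]; order=0,3,4,2,5,6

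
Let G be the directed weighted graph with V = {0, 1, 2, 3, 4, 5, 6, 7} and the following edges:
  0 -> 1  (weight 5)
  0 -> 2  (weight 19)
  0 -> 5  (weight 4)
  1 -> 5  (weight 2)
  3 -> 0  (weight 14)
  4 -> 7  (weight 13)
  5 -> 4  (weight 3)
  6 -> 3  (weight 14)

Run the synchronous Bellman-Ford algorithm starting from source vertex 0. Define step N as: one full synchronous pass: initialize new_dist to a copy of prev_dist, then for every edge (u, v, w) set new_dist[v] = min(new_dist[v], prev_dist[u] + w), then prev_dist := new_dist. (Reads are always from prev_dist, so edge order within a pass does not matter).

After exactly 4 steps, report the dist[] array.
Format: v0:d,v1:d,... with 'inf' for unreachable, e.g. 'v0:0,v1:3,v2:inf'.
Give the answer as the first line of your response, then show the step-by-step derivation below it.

v0:0,v1:5,v2:19,v3:inf,v4:7,v5:4,v6:inf,v7:20

step 1: dist = v0:0,v1:5,v2:19,v3:inf,v4:inf,v5:4,v6:inf,v7:inf
step 2: dist = v0:0,v1:5,v2:19,v3:inf,v4:7,v5:4,v6:inf,v7:inf
step 3: dist = v0:0,v1:5,v2:19,v3:inf,v4:7,v5:4,v6:inf,v7:20
step 4: dist = v0:0,v1:5,v2:19,v3:inf,v4:7,v5:4,v6:inf,v7:20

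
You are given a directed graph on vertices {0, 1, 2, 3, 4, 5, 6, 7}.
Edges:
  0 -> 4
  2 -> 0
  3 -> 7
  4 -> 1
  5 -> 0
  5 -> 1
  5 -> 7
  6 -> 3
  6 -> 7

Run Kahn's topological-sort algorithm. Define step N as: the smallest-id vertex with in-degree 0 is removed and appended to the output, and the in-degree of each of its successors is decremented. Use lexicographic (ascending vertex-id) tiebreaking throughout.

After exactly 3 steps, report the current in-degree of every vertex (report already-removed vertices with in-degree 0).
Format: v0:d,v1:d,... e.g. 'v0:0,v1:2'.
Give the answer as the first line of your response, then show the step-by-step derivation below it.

v0:0,v1:1,v2:0,v3:1,v4:0,v5:0,v6:0,v7:2

step 1: output 2; order=[2]; indeg=(1,2,0,1,1,0,0,3)
step 2: output 5; order=[2,5]; indeg=(0,1,0,1,1,0,0,2)
step 3: output 0; order=[2,5,0]; indeg=(0,1,0,1,0,0,0,2)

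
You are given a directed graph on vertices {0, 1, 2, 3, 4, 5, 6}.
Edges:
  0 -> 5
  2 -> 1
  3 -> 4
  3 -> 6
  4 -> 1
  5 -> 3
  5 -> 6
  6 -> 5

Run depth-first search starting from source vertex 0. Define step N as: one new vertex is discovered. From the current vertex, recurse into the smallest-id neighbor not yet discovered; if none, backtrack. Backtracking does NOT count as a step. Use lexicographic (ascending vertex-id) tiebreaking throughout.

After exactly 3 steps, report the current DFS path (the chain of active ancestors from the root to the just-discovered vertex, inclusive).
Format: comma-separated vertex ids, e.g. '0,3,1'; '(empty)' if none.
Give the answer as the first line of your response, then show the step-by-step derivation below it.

0,5,3

step 1: discover 0; path=0; order=0
step 2: discover 5; path=0>5; order=0,5
step 3: discover 3; path=0>5>3; order=0,5,3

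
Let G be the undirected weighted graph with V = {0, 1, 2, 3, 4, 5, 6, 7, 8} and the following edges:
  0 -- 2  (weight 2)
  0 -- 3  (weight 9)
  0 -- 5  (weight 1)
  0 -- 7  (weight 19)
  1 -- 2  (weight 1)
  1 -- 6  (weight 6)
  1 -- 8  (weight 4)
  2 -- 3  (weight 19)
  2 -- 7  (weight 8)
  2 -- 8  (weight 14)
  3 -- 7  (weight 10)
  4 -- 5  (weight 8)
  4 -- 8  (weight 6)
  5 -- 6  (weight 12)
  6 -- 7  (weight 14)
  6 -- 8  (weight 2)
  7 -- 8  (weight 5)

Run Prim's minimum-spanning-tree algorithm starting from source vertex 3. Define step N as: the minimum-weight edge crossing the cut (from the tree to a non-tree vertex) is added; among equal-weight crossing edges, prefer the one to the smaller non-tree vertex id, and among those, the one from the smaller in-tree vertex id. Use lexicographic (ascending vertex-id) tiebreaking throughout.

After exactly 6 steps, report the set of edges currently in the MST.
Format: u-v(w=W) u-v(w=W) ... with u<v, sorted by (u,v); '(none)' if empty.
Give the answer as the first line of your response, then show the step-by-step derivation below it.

0-2(w=2) 0-3(w=9) 0-5(w=1) 1-2(w=1) 1-8(w=4) 6-8(w=2)

step 1: add edge 0-3 (w=9); MST = {0-3(w=9)}
step 2: add edge 0-5 (w=1); MST = {0-3(w=9) 0-5(w=1)}
step 3: add edge 0-2 (w=2); MST = {0-2(w=2) 0-3(w=9) 0-5(w=1)}
step 4: add edge 1-2 (w=1); MST = {0-2(w=2) 0-3(w=9) 0-5(w=1) 1-2(w=1)}
step 5: add edge 1-8 (w=4); MST = {0-2(w=2) 0-3(w=9) 0-5(w=1) 1-2(w=1) 1-8(w=4)}
step 6: add edge 6-8 (w=2); MST = {0-2(w=2) 0-3(w=9) 0-5(w=1) 1-2(w=1) 1-8(w=4) 6-8(w=2)}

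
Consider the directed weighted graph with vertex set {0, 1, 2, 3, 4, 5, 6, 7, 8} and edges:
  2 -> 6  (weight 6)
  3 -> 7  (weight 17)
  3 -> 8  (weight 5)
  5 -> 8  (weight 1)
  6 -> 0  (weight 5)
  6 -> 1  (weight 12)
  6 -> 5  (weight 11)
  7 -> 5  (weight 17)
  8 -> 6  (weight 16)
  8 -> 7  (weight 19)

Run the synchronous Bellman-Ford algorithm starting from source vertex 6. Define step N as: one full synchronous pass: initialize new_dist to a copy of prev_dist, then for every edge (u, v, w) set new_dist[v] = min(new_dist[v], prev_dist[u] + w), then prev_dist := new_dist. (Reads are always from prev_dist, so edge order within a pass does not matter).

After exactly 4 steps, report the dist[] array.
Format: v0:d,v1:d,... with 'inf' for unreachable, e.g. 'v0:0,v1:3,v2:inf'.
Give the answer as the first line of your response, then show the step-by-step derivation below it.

v0:5,v1:12,v2:inf,v3:inf,v4:inf,v5:11,v6:0,v7:31,v8:12

step 1: dist = v0:5,v1:12,v2:inf,v3:inf,v4:inf,v5:11,v6:0,v7:inf,v8:inf
step 2: dist = v0:5,v1:12,v2:inf,v3:inf,v4:inf,v5:11,v6:0,v7:inf,v8:12
step 3: dist = v0:5,v1:12,v2:inf,v3:inf,v4:inf,v5:11,v6:0,v7:31,v8:12
step 4: dist = v0:5,v1:12,v2:inf,v3:inf,v4:inf,v5:11,v6:0,v7:31,v8:12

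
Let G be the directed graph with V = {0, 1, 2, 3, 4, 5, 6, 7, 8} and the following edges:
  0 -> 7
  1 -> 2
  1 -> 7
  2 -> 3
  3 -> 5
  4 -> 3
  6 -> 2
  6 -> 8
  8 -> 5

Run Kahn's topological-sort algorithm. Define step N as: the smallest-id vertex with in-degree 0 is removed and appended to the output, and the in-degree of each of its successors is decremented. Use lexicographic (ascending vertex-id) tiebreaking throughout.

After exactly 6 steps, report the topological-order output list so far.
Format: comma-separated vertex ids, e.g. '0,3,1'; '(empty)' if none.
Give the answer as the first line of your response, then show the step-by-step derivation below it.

0,1,4,6,2,3

step 1: output 0; order=[0]; indeg=(0,0,2,2,0,2,0,1,1)
step 2: output 1; order=[0,1]; indeg=(0,0,1,2,0,2,0,0,1)
step 3: output 4; order=[0,1,4]; indeg=(0,0,1,1,0,2,0,0,1)
step 4: output 6; order=[0,1,4,6]; indeg=(0,0,0,1,0,2,0,0,0)
step 5: output 2; order=[0,1,4,6,2]; indeg=(0,0,0,0,0,2,0,0,0)
step 6: output 3; order=[0,1,4,6,2,3]; indeg=(0,0,0,0,0,1,0,0,0)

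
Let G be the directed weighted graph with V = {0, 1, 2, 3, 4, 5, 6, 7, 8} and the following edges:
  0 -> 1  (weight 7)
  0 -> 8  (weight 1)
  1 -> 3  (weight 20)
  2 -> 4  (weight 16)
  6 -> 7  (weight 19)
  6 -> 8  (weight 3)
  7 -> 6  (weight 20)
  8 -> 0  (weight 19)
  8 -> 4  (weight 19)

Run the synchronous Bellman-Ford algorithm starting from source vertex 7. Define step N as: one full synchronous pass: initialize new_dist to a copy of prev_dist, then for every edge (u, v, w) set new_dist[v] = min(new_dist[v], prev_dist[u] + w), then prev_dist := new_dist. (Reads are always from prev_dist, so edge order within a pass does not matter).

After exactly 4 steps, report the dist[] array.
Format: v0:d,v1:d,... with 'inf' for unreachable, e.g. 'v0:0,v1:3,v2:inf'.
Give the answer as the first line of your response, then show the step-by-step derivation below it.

v0:42,v1:49,v2:inf,v3:inf,v4:42,v5:inf,v6:20,v7:0,v8:23

step 1: dist = v0:inf,v1:inf,v2:inf,v3:inf,v4:inf,v5:inf,v6:20,v7:0,v8:inf
step 2: dist = v0:inf,v1:inf,v2:inf,v3:inf,v4:inf,v5:inf,v6:20,v7:0,v8:23
step 3: dist = v0:42,v1:inf,v2:inf,v3:inf,v4:42,v5:inf,v6:20,v7:0,v8:23
step 4: dist = v0:42,v1:49,v2:inf,v3:inf,v4:42,v5:inf,v6:20,v7:0,v8:23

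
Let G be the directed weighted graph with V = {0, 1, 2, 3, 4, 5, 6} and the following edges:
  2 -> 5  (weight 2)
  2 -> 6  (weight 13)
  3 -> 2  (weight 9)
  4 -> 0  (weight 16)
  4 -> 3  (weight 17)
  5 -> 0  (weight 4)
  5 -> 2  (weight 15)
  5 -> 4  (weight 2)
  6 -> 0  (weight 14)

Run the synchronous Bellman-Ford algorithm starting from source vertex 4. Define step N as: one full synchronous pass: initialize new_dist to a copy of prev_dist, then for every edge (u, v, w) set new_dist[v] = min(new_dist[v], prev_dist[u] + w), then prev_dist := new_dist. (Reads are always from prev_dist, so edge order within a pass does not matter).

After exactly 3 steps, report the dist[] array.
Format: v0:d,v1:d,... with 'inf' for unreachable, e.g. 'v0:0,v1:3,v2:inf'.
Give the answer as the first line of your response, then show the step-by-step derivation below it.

v0:16,v1:inf,v2:26,v3:17,v4:0,v5:28,v6:39

step 1: dist = v0:16,v1:inf,v2:inf,v3:17,v4:0,v5:inf,v6:inf
step 2: dist = v0:16,v1:inf,v2:26,v3:17,v4:0,v5:inf,v6:inf
step 3: dist = v0:16,v1:inf,v2:26,v3:17,v4:0,v5:28,v6:39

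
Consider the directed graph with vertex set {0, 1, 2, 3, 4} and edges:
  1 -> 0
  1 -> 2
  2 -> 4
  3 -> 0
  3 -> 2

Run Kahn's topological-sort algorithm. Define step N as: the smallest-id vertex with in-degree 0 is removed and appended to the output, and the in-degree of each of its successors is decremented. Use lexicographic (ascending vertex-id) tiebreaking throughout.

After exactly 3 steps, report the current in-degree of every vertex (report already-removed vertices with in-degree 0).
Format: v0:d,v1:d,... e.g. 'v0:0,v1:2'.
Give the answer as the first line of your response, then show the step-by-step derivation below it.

v0:0,v1:0,v2:0,v3:0,v4:1

step 1: output 1; order=[1]; indeg=(1,0,1,0,1)
step 2: output 3; order=[1,3]; indeg=(0,0,0,0,1)
step 3: output 0; order=[1,3,0]; indeg=(0,0,0,0,1)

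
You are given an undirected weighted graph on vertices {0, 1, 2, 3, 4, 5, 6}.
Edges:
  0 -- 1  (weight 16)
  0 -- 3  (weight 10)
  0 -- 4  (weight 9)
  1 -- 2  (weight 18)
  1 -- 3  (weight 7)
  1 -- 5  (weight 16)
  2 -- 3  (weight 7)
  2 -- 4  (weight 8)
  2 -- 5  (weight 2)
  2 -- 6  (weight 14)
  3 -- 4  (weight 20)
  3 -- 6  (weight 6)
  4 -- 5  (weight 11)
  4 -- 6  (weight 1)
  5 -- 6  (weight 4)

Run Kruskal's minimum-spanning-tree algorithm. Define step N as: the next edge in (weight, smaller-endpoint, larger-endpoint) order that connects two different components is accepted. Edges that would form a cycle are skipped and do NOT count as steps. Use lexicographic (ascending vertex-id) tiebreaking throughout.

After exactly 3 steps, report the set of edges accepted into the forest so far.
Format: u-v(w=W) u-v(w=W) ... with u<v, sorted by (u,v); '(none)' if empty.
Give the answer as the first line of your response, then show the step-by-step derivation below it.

2-5(w=2) 4-6(w=1) 5-6(w=4)

step 1: add edge 4-6 (w=1); MST = {4-6(w=1)}
step 2: add edge 2-5 (w=2); MST = {2-5(w=2) 4-6(w=1)}
step 3: add edge 5-6 (w=4); MST = {2-5(w=2) 4-6(w=1) 5-6(w=4)}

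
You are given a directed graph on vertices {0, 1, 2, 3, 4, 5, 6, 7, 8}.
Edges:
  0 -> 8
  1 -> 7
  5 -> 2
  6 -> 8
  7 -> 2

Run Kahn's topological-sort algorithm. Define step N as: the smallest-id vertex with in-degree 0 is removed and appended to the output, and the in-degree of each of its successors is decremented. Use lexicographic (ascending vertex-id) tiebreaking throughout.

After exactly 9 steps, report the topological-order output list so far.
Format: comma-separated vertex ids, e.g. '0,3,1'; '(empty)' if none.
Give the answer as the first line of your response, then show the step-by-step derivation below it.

0,1,3,4,5,6,7,2,8

step 1: output 0; order=[0]; indeg=(0,0,2,0,0,0,0,1,1)
step 2: output 1; order=[0,1]; indeg=(0,0,2,0,0,0,0,0,1)
step 3: output 3; order=[0,1,3]; indeg=(0,0,2,0,0,0,0,0,1)
step 4: output 4; order=[0,1,3,4]; indeg=(0,0,2,0,0,0,0,0,1)
step 5: output 5; order=[0,1,3,4,5]; indeg=(0,0,1,0,0,0,0,0,1)
step 6: output 6; order=[0,1,3,4,5,6]; indeg=(0,0,1,0,0,0,0,0,0)
step 7: output 7; order=[0,1,3,4,5,6,7]; indeg=(0,0,0,0,0,0,0,0,0)
step 8: output 2; order=[0,1,3,4,5,6,7,2]; indeg=(0,0,0,0,0,0,0,0,0)
step 9: output 8; order=[0,1,3,4,5,6,7,2,8]; indeg=(0,0,0,0,0,0,0,0,0)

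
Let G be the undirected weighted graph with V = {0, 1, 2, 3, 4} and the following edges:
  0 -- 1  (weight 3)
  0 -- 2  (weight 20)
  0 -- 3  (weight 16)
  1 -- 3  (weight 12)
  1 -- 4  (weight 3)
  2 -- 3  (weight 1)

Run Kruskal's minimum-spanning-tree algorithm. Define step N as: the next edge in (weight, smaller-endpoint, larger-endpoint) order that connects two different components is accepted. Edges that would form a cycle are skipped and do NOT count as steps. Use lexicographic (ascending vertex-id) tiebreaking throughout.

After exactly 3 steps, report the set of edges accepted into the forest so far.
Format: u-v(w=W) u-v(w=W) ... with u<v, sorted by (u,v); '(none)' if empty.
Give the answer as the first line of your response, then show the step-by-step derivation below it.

0-1(w=3) 1-4(w=3) 2-3(w=1)

step 1: add edge 2-3 (w=1); MST = {2-3(w=1)}
step 2: add edge 0-1 (w=3); MST = {0-1(w=3) 2-3(w=1)}
step 3: add edge 1-4 (w=3); MST = {0-1(w=3) 1-4(w=3) 2-3(w=1)}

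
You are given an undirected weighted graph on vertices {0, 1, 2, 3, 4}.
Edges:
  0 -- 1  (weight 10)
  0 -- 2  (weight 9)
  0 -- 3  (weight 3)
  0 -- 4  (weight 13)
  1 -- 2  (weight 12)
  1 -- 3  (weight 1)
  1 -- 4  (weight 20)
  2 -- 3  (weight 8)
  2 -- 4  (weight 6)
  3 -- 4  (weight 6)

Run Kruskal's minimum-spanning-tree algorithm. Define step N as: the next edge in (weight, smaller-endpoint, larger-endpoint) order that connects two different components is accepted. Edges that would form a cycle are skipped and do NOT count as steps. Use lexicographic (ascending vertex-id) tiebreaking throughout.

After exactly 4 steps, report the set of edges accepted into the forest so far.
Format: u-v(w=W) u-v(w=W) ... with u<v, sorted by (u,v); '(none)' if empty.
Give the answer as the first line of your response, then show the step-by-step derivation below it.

0-3(w=3) 1-3(w=1) 2-4(w=6) 3-4(w=6)

step 1: add edge 1-3 (w=1); MST = {1-3(w=1)}
step 2: add edge 0-3 (w=3); MST = {0-3(w=3) 1-3(w=1)}
step 3: add edge 2-4 (w=6); MST = {0-3(w=3) 1-3(w=1) 2-4(w=6)}
step 4: add edge 3-4 (w=6); MST = {0-3(w=3) 1-3(w=1) 2-4(w=6) 3-4(w=6)}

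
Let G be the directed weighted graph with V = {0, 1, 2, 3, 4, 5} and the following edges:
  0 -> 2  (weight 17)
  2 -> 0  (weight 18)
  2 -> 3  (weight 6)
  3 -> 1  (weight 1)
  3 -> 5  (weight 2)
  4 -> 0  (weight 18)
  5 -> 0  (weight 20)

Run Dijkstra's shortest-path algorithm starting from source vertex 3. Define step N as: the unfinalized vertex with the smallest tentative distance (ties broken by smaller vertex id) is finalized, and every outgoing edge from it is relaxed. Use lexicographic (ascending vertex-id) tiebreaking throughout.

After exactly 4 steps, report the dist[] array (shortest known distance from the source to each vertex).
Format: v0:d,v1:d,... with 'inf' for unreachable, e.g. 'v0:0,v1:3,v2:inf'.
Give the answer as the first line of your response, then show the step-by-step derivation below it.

v0:22,v1:1,v2:39,v3:0,v4:inf,v5:2

step 1: dist = v0:inf,v1:1,v2:inf,v3:0,v4:inf,v5:2
step 2: dist = v0:inf,v1:1,v2:inf,v3:0,v4:inf,v5:2
step 3: dist = v0:22,v1:1,v2:inf,v3:0,v4:inf,v5:2
step 4: dist = v0:22,v1:1,v2:39,v3:0,v4:inf,v5:2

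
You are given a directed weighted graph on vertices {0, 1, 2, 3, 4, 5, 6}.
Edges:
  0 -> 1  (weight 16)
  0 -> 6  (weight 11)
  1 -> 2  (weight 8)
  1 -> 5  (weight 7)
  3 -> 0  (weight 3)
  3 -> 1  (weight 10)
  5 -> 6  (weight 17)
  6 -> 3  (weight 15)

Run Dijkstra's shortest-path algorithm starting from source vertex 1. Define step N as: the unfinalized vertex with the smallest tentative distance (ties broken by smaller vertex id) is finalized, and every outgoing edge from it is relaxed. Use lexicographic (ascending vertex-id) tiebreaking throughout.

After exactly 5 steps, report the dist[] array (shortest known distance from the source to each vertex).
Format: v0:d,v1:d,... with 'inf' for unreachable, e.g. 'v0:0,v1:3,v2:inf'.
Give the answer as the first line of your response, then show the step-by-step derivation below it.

v0:42,v1:0,v2:8,v3:39,v4:inf,v5:7,v6:24

step 1: dist = v0:inf,v1:0,v2:8,v3:inf,v4:inf,v5:7,v6:inf
step 2: dist = v0:inf,v1:0,v2:8,v3:inf,v4:inf,v5:7,v6:24
step 3: dist = v0:inf,v1:0,v2:8,v3:inf,v4:inf,v5:7,v6:24
step 4: dist = v0:inf,v1:0,v2:8,v3:39,v4:inf,v5:7,v6:24
step 5: dist = v0:42,v1:0,v2:8,v3:39,v4:inf,v5:7,v6:24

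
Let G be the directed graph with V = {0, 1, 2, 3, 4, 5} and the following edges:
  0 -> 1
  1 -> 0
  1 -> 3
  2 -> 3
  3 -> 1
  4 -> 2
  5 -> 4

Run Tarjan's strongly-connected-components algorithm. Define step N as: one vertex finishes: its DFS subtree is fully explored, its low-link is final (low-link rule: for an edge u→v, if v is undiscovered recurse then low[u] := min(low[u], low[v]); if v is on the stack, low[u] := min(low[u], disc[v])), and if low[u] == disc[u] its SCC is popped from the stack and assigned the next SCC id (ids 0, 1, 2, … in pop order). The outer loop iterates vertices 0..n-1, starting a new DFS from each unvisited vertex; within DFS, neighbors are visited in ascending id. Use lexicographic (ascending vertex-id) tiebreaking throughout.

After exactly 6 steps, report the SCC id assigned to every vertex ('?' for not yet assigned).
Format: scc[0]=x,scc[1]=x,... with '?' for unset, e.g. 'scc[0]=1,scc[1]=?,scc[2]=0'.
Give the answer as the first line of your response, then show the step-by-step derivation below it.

scc[0]=0,scc[1]=0,scc[2]=1,scc[3]=0,scc[4]=2,scc[5]=3

step 1: low=(low[0]=0,low[1]=0,low[2]=?,low[3]=1,low[4]=?,low[5]=?); scc=(scc[0]=?,scc[1]=?,scc[2]=?,scc[3]=?,scc[4]=?,scc[5]=?)
step 2: low=(low[0]=0,low[1]=0,low[2]=?,low[3]=1,low[4]=?,low[5]=?); scc=(scc[0]=?,scc[1]=?,scc[2]=?,scc[3]=?,scc[4]=?,scc[5]=?)
step 3: low=(low[0]=0,low[1]=0,low[2]=?,low[3]=1,low[4]=?,low[5]=?); scc=(scc[0]=0,scc[1]=0,scc[2]=?,scc[3]=0,scc[4]=?,scc[5]=?)
step 4: low=(low[0]=0,low[1]=0,low[2]=3,low[3]=1,low[4]=?,low[5]=?); scc=(scc[0]=0,scc[1]=0,scc[2]=1,scc[3]=0,scc[4]=?,scc[5]=?)
step 5: low=(low[0]=0,low[1]=0,low[2]=3,low[3]=1,low[4]=4,low[5]=?); scc=(scc[0]=0,scc[1]=0,scc[2]=1,scc[3]=0,scc[4]=2,scc[5]=?)
step 6: low=(low[0]=0,low[1]=0,low[2]=3,low[3]=1,low[4]=4,low[5]=5); scc=(scc[0]=0,scc[1]=0,scc[2]=1,scc[3]=0,scc[4]=2,scc[5]=3)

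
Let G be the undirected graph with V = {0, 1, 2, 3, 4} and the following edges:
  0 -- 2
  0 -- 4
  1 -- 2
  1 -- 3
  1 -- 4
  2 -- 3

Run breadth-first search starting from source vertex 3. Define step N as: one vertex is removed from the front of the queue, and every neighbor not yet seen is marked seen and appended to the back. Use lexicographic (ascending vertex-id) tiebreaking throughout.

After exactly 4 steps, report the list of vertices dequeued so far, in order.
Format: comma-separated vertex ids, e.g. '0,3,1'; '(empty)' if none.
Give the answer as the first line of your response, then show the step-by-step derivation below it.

3,1,2,4

step 1: dequeue 3; queue=[1,2]; order=3
step 2: dequeue 1; queue=[2,4]; order=3,1
step 3: dequeue 2; queue=[4,0]; order=3,1,2
step 4: dequeue 4; queue=[0]; order=3,1,2,4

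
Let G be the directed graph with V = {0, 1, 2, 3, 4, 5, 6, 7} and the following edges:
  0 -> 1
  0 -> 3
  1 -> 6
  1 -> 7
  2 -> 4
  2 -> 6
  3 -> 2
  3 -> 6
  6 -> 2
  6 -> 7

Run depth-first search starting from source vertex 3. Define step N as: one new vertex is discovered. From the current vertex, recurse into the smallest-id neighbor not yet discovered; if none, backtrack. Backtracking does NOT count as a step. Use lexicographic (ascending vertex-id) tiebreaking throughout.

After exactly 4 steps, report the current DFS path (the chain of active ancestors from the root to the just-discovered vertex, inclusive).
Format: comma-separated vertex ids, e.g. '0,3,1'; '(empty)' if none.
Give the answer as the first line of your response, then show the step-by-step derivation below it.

3,2,6

step 1: discover 3; path=3; order=3
step 2: discover 2; path=3>2; order=3,2
step 3: discover 4; path=3>2>4; order=3,2,4
step 4: discover 6; path=3>2>6; order=3,2,4,6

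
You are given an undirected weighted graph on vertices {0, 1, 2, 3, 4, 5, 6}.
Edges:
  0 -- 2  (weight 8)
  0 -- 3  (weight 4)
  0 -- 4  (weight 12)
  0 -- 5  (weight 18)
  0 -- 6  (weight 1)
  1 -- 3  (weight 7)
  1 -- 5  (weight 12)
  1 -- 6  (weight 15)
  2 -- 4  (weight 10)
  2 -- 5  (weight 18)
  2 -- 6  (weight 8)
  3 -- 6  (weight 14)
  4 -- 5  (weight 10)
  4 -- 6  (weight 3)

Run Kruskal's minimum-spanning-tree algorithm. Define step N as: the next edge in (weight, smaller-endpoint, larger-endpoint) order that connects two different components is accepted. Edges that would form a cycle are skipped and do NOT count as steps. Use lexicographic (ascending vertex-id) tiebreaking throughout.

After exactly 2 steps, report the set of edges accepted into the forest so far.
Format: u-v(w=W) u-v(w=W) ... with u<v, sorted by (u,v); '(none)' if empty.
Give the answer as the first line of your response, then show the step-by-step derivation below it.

0-6(w=1) 4-6(w=3)

step 1: add edge 0-6 (w=1); MST = {0-6(w=1)}
step 2: add edge 4-6 (w=3); MST = {0-6(w=1) 4-6(w=3)}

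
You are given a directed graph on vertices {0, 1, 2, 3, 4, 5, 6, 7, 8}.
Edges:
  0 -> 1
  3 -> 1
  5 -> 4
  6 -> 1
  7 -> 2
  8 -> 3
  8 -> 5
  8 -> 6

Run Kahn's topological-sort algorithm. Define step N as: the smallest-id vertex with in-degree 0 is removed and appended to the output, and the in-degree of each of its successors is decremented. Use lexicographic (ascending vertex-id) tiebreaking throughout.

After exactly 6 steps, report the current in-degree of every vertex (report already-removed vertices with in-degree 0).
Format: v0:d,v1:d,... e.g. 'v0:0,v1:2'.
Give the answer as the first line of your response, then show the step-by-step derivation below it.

v0:0,v1:1,v2:0,v3:0,v4:0,v5:0,v6:0,v7:0,v8:0

step 1: output 0; order=[0]; indeg=(0,2,1,1,1,1,1,0,0)
step 2: output 7; order=[0,7]; indeg=(0,2,0,1,1,1,1,0,0)
step 3: output 2; order=[0,7,2]; indeg=(0,2,0,1,1,1,1,0,0)
step 4: output 8; order=[0,7,2,8]; indeg=(0,2,0,0,1,0,0,0,0)
step 5: output 3; order=[0,7,2,8,3]; indeg=(0,1,0,0,1,0,0,0,0)
step 6: output 5; order=[0,7,2,8,3,5]; indeg=(0,1,0,0,0,0,0,0,0)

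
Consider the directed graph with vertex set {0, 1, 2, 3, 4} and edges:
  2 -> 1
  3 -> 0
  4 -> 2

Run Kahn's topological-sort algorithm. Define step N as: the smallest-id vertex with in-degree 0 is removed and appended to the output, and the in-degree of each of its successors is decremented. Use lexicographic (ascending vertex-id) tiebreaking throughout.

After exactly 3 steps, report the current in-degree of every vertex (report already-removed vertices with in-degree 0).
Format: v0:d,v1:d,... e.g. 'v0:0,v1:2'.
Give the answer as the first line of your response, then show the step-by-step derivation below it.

v0:0,v1:1,v2:0,v3:0,v4:0

step 1: output 3; order=[3]; indeg=(0,1,1,0,0)
step 2: output 0; order=[3,0]; indeg=(0,1,1,0,0)
step 3: output 4; order=[3,0,4]; indeg=(0,1,0,0,0)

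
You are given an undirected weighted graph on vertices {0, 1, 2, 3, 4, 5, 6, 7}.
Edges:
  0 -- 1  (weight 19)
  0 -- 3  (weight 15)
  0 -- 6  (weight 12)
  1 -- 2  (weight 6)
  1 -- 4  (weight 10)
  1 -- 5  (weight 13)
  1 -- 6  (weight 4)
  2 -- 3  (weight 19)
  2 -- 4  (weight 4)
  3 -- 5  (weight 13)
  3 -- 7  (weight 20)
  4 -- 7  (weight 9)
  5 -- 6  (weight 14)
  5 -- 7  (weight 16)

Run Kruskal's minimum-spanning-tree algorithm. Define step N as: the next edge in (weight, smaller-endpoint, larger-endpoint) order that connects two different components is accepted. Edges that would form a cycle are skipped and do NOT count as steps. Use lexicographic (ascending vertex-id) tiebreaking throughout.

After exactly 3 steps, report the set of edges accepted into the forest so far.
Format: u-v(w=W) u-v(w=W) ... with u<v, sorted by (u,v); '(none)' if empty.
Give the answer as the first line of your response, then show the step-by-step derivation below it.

1-2(w=6) 1-6(w=4) 2-4(w=4)

step 1: add edge 1-6 (w=4); MST = {1-6(w=4)}
step 2: add edge 2-4 (w=4); MST = {1-6(w=4) 2-4(w=4)}
step 3: add edge 1-2 (w=6); MST = {1-2(w=6) 1-6(w=4) 2-4(w=4)}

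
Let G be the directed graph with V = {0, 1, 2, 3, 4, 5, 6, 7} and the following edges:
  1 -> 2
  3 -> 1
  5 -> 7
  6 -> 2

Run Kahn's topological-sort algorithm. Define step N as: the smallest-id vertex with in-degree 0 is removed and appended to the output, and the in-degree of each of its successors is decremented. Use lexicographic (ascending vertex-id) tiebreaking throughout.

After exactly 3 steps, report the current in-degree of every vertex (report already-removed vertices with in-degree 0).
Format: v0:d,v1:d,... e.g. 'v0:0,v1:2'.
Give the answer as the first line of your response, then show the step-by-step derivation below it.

v0:0,v1:0,v2:1,v3:0,v4:0,v5:0,v6:0,v7:1

step 1: output 0; order=[0]; indeg=(0,1,2,0,0,0,0,1)
step 2: output 3; order=[0,3]; indeg=(0,0,2,0,0,0,0,1)
step 3: output 1; order=[0,3,1]; indeg=(0,0,1,0,0,0,0,1)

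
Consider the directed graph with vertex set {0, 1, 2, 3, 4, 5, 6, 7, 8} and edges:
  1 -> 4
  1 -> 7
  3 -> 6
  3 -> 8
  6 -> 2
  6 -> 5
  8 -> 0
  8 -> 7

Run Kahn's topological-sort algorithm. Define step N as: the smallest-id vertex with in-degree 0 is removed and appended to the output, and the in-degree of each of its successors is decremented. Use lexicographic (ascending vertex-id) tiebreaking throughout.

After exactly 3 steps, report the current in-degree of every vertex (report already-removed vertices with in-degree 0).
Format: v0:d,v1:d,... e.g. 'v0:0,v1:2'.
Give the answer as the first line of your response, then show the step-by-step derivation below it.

v0:1,v1:0,v2:1,v3:0,v4:0,v5:1,v6:0,v7:1,v8:0

step 1: output 1; order=[1]; indeg=(1,0,1,0,0,1,1,1,1)
step 2: output 3; order=[1,3]; indeg=(1,0,1,0,0,1,0,1,0)
step 3: output 4; order=[1,3,4]; indeg=(1,0,1,0,0,1,0,1,0)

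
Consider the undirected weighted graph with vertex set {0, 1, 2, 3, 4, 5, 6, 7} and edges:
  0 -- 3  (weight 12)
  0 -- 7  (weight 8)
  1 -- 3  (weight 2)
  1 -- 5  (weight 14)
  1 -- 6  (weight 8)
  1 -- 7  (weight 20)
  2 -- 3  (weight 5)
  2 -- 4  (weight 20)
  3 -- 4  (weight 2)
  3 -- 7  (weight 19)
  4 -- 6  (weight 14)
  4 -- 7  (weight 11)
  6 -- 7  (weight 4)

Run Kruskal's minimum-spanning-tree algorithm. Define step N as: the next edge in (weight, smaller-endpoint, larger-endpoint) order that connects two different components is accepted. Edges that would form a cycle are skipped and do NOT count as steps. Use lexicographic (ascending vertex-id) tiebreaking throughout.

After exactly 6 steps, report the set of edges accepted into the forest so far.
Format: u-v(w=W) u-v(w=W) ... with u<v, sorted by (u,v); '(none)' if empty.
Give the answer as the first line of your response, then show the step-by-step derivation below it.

0-7(w=8) 1-3(w=2) 1-6(w=8) 2-3(w=5) 3-4(w=2) 6-7(w=4)

step 1: add edge 1-3 (w=2); MST = {1-3(w=2)}
step 2: add edge 3-4 (w=2); MST = {1-3(w=2) 3-4(w=2)}
step 3: add edge 6-7 (w=4); MST = {1-3(w=2) 3-4(w=2) 6-7(w=4)}
step 4: add edge 2-3 (w=5); MST = {1-3(w=2) 2-3(w=5) 3-4(w=2) 6-7(w=4)}
step 5: add edge 0-7 (w=8); MST = {0-7(w=8) 1-3(w=2) 2-3(w=5) 3-4(w=2) 6-7(w=4)}
step 6: add edge 1-6 (w=8); MST = {0-7(w=8) 1-3(w=2) 1-6(w=8) 2-3(w=5) 3-4(w=2) 6-7(w=4)}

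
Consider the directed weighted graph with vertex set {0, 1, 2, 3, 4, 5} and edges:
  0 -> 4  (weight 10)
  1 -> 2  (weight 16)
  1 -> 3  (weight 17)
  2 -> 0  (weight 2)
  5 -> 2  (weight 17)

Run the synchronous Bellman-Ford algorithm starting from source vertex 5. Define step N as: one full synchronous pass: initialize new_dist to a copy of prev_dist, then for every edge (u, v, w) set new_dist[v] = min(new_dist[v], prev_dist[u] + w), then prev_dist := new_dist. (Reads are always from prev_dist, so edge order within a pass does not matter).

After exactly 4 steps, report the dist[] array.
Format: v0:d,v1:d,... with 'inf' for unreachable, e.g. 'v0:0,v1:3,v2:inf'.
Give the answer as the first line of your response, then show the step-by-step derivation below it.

v0:19,v1:inf,v2:17,v3:inf,v4:29,v5:0

step 1: dist = v0:inf,v1:inf,v2:17,v3:inf,v4:inf,v5:0
step 2: dist = v0:19,v1:inf,v2:17,v3:inf,v4:inf,v5:0
step 3: dist = v0:19,v1:inf,v2:17,v3:inf,v4:29,v5:0
step 4: dist = v0:19,v1:inf,v2:17,v3:inf,v4:29,v5:0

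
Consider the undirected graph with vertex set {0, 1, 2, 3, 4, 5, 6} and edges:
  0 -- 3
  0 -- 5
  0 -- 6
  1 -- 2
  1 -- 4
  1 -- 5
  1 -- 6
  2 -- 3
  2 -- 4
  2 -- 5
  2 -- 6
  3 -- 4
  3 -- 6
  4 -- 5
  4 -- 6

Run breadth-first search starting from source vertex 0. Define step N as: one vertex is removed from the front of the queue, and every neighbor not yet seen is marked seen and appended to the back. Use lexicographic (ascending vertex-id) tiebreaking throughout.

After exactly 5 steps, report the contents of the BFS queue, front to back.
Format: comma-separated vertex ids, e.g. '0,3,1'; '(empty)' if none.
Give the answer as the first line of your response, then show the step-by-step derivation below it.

4,1

step 1: dequeue 0; queue=[3,5,6]; order=0
step 2: dequeue 3; queue=[5,6,2,4]; order=0,3
step 3: dequeue 5; queue=[6,2,4,1]; order=0,3,5
step 4: dequeue 6; queue=[2,4,1]; order=0,3,5,6
step 5: dequeue 2; queue=[4,1]; order=0,3,5,6,2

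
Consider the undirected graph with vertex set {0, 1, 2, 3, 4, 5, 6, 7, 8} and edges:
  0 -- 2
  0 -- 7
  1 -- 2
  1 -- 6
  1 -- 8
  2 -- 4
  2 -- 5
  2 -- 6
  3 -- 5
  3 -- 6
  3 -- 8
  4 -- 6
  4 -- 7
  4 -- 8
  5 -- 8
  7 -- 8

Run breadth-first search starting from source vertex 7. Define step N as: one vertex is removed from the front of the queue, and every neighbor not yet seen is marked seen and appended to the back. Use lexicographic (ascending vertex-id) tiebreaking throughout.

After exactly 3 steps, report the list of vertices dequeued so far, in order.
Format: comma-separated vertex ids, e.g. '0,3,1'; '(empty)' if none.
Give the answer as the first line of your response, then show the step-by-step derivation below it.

7,0,4

step 1: dequeue 7; queue=[0,4,8]; order=7
step 2: dequeue 0; queue=[4,8,2]; order=7,0
step 3: dequeue 4; queue=[8,2,6]; order=7,0,4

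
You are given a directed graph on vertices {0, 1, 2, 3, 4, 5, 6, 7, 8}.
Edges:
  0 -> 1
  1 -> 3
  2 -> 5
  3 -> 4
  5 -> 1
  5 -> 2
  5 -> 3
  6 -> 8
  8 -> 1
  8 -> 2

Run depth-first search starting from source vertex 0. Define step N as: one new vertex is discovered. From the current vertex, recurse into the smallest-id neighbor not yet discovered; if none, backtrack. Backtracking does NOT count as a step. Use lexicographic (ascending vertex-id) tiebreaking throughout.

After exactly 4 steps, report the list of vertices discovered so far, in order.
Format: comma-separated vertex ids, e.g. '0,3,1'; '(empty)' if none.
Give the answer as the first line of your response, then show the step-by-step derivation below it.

0,1,3,4

step 1: discover 0; path=0; order=0
step 2: discover 1; path=0>1; order=0,1
step 3: discover 3; path=0>1>3; order=0,1,3
step 4: discover 4; path=0>1>3>4; order=0,1,3,4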